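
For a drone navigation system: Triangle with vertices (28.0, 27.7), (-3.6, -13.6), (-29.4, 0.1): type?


Side lengths squared: AB^2=2704.25, BC^2=853.33, CA^2=4056.52
Sorted: [853.33, 2704.25, 4056.52]
By sides: Scalene, By angles: Obtuse

Scalene, Obtuse


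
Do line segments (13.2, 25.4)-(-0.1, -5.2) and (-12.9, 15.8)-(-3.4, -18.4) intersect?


Cross products: d1=983.82, d2=238.26, d3=-670.98, d4=74.58
d1*d2 < 0 and d3*d4 < 0? no

No, they don't intersect


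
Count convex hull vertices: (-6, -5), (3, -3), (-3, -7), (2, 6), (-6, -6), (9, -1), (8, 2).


Convex hull vertices (CCW): (-6, -6), (-3, -7), (9, -1), (8, 2), (2, 6), (-6, -5)
Count = 6

6


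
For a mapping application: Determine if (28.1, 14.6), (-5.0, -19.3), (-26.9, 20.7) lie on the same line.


Cross product: ((-5)-28.1)*(20.7-14.6) - ((-19.3)-14.6)*((-26.9)-28.1)
= -2066.41

No, not collinear


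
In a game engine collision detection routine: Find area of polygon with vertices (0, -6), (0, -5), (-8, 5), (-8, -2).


Shoelace sum: (0*(-5) - 0*(-6)) + (0*5 - (-8)*(-5)) + ((-8)*(-2) - (-8)*5) + ((-8)*(-6) - 0*(-2))
= 64
Area = |64|/2 = 32

32


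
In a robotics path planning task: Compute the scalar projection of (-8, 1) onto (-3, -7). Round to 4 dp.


u.v = 17, |v| = sqrt(58) = 7.6158
Scalar projection = u.v / |v| = 17 / sqrt(58) = 2.2322

2.2322


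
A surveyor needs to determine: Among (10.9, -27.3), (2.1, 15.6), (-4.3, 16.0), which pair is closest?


d(P0,P1) = 43.7933, d(P0,P2) = 45.8904, d(P1,P2) = 6.4125
Closest: P1 and P2

Closest pair: (2.1, 15.6) and (-4.3, 16.0), distance = 6.4125


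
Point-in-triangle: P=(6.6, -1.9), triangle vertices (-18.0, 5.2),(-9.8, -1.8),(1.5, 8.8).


Cross products: AB x AP = 113.98, BC x BP = -174.97, CA x CP = 227.01
All same sign? no

No, outside


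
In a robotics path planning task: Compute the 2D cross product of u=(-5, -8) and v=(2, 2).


u x v = u_x*v_y - u_y*v_x = (-5)*2 - (-8)*2
= (-10) - (-16) = 6

6


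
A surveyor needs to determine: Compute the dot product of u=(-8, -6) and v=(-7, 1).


u . v = u_x*v_x + u_y*v_y = (-8)*(-7) + (-6)*1
= 56 + (-6) = 50

50


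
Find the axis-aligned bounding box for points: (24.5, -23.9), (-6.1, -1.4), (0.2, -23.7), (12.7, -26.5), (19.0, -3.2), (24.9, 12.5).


x range: [-6.1, 24.9]
y range: [-26.5, 12.5]
Bounding box: (-6.1,-26.5) to (24.9,12.5)

(-6.1,-26.5) to (24.9,12.5)


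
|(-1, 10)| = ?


|u| = sqrt((-1)^2 + 10^2) = sqrt(101) = 10.0499

10.0499


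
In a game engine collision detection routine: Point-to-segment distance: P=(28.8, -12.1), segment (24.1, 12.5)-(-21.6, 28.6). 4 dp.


Project P onto AB: t = 0 (clamped to [0,1])
Closest point on segment: (24.1, 12.5)
Distance: 25.045

25.045


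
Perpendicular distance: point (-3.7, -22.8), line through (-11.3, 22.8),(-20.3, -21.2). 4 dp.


|cross product| = 744.8
|line direction| = sqrt(2017) = 44.911
Distance = 744.8/sqrt(2017) = 16.5839

16.5839


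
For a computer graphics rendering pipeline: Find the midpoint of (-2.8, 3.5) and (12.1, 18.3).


M = (((-2.8)+12.1)/2, (3.5+18.3)/2)
= (4.65, 10.9)

(4.65, 10.9)


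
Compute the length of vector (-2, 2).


|u| = sqrt((-2)^2 + 2^2) = sqrt(8) = 2.8284

2.8284


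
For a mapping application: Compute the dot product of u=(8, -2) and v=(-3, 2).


u . v = u_x*v_x + u_y*v_y = 8*(-3) + (-2)*2
= (-24) + (-4) = -28

-28


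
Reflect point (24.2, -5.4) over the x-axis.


Reflection over x-axis: (x,y) -> (x,-y)
(24.2, -5.4) -> (24.2, 5.4)

(24.2, 5.4)


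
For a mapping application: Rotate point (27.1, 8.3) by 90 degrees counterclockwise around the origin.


90° CCW: (x,y) -> (-y, x)
(27.1,8.3) -> (-8.3, 27.1)

(-8.3, 27.1)


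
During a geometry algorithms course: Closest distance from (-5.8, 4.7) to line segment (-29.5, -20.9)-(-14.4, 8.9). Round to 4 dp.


Project P onto AB: t = 1 (clamped to [0,1])
Closest point on segment: (-14.4, 8.9)
Distance: 9.5708

9.5708


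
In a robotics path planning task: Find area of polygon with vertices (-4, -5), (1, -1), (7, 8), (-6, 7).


Shoelace sum: ((-4)*(-1) - 1*(-5)) + (1*8 - 7*(-1)) + (7*7 - (-6)*8) + ((-6)*(-5) - (-4)*7)
= 179
Area = |179|/2 = 89.5

89.5


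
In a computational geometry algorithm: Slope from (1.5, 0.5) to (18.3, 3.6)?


slope = (y2-y1)/(x2-x1) = (3.6-0.5)/(18.3-1.5) = 3.1/16.8 = 0.1845

0.1845


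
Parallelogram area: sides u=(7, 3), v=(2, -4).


|u x v| = |7*(-4) - 3*2|
= |(-28) - 6| = 34

34


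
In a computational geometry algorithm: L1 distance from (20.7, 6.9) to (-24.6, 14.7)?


|20.7-(-24.6)| + |6.9-14.7| = 45.3 + 7.8 = 53.1

53.1


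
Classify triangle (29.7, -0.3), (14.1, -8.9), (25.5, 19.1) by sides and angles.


Side lengths squared: AB^2=317.32, BC^2=913.96, CA^2=394
Sorted: [317.32, 394, 913.96]
By sides: Scalene, By angles: Obtuse

Scalene, Obtuse


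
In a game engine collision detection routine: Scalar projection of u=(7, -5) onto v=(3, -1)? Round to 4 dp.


u.v = 26, |v| = sqrt(10) = 3.1623
Scalar projection = u.v / |v| = 26 / sqrt(10) = 8.2219

8.2219


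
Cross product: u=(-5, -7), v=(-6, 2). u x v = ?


u x v = u_x*v_y - u_y*v_x = (-5)*2 - (-7)*(-6)
= (-10) - 42 = -52

-52


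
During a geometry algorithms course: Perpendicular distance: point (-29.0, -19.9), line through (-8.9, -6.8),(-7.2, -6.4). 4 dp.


|cross product| = 14.23
|line direction| = sqrt(3.05) = 1.7464
Distance = 14.23/sqrt(3.05) = 8.1481

8.1481


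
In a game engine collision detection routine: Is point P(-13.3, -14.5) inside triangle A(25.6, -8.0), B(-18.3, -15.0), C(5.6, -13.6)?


Cross products: AB x AP = 13.05, BC x BP = 4.95, CA x CP = 87.84
All same sign? yes

Yes, inside


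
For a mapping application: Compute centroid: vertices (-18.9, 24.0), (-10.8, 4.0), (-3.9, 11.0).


Centroid = ((x_A+x_B+x_C)/3, (y_A+y_B+y_C)/3)
= (((-18.9)+(-10.8)+(-3.9))/3, (24+4+11)/3)
= (-11.2, 13)

(-11.2, 13)


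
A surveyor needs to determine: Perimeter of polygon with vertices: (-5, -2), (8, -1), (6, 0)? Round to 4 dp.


Sides: (-5, -2)->(8, -1): sqrt(170) = 13.038405, (8, -1)->(6, 0): sqrt(5) = 2.236068, (6, 0)->(-5, -2): sqrt(125) = 11.18034
Sum = 26.454813
Perimeter = 26.4548

26.4548


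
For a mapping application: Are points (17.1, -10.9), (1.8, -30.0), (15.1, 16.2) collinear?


Cross product: (1.8-17.1)*(16.2-(-10.9)) - ((-30)-(-10.9))*(15.1-17.1)
= -452.83

No, not collinear


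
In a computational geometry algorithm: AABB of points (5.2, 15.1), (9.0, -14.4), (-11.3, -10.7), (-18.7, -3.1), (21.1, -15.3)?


x range: [-18.7, 21.1]
y range: [-15.3, 15.1]
Bounding box: (-18.7,-15.3) to (21.1,15.1)

(-18.7,-15.3) to (21.1,15.1)


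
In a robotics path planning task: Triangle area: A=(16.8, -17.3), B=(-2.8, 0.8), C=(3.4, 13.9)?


Area = |x_A(y_B-y_C) + x_B(y_C-y_A) + x_C(y_A-y_B)|/2
= |(-220.08) + (-87.36) + (-61.54)|/2
= 368.98/2 = 184.49

184.49


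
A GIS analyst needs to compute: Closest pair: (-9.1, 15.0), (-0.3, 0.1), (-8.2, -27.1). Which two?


d(P0,P1) = 17.3046, d(P0,P2) = 42.1096, d(P1,P2) = 28.324
Closest: P0 and P1

Closest pair: (-9.1, 15.0) and (-0.3, 0.1), distance = 17.3046


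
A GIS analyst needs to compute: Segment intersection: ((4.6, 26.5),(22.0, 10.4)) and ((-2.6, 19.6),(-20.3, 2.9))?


Cross products: d1=-1.89, d2=573.66, d3=-235.98, d4=-811.53
d1*d2 < 0 and d3*d4 < 0? no

No, they don't intersect


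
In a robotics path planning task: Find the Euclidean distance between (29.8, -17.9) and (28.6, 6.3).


dx=-1.2, dy=24.2
d^2 = (-1.2)^2 + 24.2^2 = 587.08
d = sqrt(587.08) = 24.2297

24.2297


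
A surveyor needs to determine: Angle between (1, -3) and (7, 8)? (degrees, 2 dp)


u.v = -17, |u| = sqrt(10) = 3.1623, |v| = sqrt(113) = 10.6301
cos(theta) = u.v/(|u||v|) = -17/sqrt(1130) = -0.505719
theta = acos(-0.505719) = 120.38 degrees

120.38 degrees


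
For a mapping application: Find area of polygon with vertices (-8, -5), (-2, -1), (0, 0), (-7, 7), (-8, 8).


Shoelace sum: ((-8)*(-1) - (-2)*(-5)) + ((-2)*0 - 0*(-1)) + (0*7 - (-7)*0) + ((-7)*8 - (-8)*7) + ((-8)*(-5) - (-8)*8)
= 102
Area = |102|/2 = 51

51


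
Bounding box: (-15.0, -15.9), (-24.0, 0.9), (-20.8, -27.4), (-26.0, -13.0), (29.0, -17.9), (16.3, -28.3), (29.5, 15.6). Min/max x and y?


x range: [-26, 29.5]
y range: [-28.3, 15.6]
Bounding box: (-26,-28.3) to (29.5,15.6)

(-26,-28.3) to (29.5,15.6)


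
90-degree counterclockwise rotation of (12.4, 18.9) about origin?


90° CCW: (x,y) -> (-y, x)
(12.4,18.9) -> (-18.9, 12.4)

(-18.9, 12.4)


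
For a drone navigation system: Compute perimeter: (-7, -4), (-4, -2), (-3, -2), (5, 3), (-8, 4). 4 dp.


Sides: (-7, -4)->(-4, -2): sqrt(13) = 3.605551, (-4, -2)->(-3, -2): sqrt(1) = 1, (-3, -2)->(5, 3): sqrt(89) = 9.433981, (5, 3)->(-8, 4): sqrt(170) = 13.038405, (-8, 4)->(-7, -4): sqrt(65) = 8.062258
Sum = 35.140195
Perimeter = 35.1402

35.1402


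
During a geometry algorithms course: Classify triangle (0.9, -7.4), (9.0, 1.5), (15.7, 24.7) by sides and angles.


Side lengths squared: AB^2=144.82, BC^2=583.13, CA^2=1249.45
Sorted: [144.82, 583.13, 1249.45]
By sides: Scalene, By angles: Obtuse

Scalene, Obtuse


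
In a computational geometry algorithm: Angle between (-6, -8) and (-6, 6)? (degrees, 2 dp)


u.v = -12, |u| = sqrt(100) = 10, |v| = sqrt(72) = 8.4853
cos(theta) = u.v/(|u||v|) = -12/sqrt(7200) = -0.141421
theta = acos(-0.141421) = 98.13 degrees

98.13 degrees


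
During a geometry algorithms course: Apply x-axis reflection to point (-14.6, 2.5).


Reflection over x-axis: (x,y) -> (x,-y)
(-14.6, 2.5) -> (-14.6, -2.5)

(-14.6, -2.5)


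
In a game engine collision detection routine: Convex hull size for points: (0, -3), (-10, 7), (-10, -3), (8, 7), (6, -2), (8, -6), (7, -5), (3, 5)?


Convex hull vertices (CCW): (-10, -3), (8, -6), (8, 7), (-10, 7)
Count = 4

4


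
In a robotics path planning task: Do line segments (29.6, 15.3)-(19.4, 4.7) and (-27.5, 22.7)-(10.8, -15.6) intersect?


Cross products: d1=1903.51, d2=1106.87, d3=-680.74, d4=115.9
d1*d2 < 0 and d3*d4 < 0? no

No, they don't intersect


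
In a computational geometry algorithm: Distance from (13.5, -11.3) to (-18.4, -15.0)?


dx=-31.9, dy=-3.7
d^2 = (-31.9)^2 + (-3.7)^2 = 1031.3
d = sqrt(1031.3) = 32.1139

32.1139


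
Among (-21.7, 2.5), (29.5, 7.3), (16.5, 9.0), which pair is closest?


d(P0,P1) = 51.4245, d(P0,P2) = 38.7491, d(P1,P2) = 13.1107
Closest: P1 and P2

Closest pair: (29.5, 7.3) and (16.5, 9.0), distance = 13.1107


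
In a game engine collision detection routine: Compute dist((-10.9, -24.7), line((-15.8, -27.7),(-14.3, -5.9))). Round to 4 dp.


|cross product| = 102.32
|line direction| = sqrt(477.49) = 21.8515
Distance = 102.32/sqrt(477.49) = 4.6825

4.6825


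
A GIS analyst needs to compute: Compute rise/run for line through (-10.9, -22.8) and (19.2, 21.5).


slope = (y2-y1)/(x2-x1) = (21.5-(-22.8))/(19.2-(-10.9)) = 44.3/30.1 = 1.4718

1.4718


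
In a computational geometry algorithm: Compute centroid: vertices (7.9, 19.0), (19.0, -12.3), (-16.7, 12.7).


Centroid = ((x_A+x_B+x_C)/3, (y_A+y_B+y_C)/3)
= ((7.9+19+(-16.7))/3, (19+(-12.3)+12.7)/3)
= (3.4, 6.4667)

(3.4, 6.4667)


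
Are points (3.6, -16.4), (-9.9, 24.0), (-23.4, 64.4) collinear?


Cross product: ((-9.9)-3.6)*(64.4-(-16.4)) - (24-(-16.4))*((-23.4)-3.6)
= 0

Yes, collinear


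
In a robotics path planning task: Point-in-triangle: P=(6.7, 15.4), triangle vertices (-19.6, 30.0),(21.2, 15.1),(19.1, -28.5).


Cross products: AB x AP = -203.81, BC x BP = -632.83, CA x CP = -973.53
All same sign? yes

Yes, inside


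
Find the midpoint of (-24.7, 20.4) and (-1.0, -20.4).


M = (((-24.7)+(-1))/2, (20.4+(-20.4))/2)
= (-12.85, 0)

(-12.85, 0)


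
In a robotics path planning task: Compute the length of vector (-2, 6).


|u| = sqrt((-2)^2 + 6^2) = sqrt(40) = 6.3246

6.3246


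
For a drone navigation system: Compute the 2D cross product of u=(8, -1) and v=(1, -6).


u x v = u_x*v_y - u_y*v_x = 8*(-6) - (-1)*1
= (-48) - (-1) = -47

-47


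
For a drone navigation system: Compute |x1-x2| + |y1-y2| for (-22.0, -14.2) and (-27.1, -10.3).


|(-22)-(-27.1)| + |(-14.2)-(-10.3)| = 5.1 + 3.9 = 9

9


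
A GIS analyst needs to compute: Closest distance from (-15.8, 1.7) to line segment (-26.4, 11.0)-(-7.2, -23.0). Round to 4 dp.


Project P onto AB: t = 0.3409 (clamped to [0,1])
Closest point on segment: (-19.8551, -0.5899)
Distance: 4.657

4.657


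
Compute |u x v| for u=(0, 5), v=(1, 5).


|u x v| = |0*5 - 5*1|
= |0 - 5| = 5

5


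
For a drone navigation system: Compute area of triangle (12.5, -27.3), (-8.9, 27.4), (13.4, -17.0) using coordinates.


Area = |x_A(y_B-y_C) + x_B(y_C-y_A) + x_C(y_A-y_B)|/2
= |555 + (-91.67) + (-732.98)|/2
= 269.65/2 = 134.825

134.825


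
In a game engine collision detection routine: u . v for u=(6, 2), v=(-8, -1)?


u . v = u_x*v_x + u_y*v_y = 6*(-8) + 2*(-1)
= (-48) + (-2) = -50

-50


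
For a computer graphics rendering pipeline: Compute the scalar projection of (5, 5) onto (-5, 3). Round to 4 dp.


u.v = -10, |v| = sqrt(34) = 5.831
Scalar projection = u.v / |v| = -10 / sqrt(34) = -1.715

-1.715


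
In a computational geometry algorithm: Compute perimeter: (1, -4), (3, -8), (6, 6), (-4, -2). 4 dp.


Sides: (1, -4)->(3, -8): sqrt(20) = 4.472136, (3, -8)->(6, 6): sqrt(205) = 14.317821, (6, 6)->(-4, -2): sqrt(164) = 12.806248, (-4, -2)->(1, -4): sqrt(29) = 5.385165
Sum = 36.98137
Perimeter = 36.9814

36.9814


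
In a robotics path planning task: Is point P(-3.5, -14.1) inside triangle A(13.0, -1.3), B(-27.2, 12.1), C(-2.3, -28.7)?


Cross products: AB x AP = 735.66, BC x BP = 314.58, CA x CP = 256.26
All same sign? yes

Yes, inside


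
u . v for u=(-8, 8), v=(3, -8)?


u . v = u_x*v_x + u_y*v_y = (-8)*3 + 8*(-8)
= (-24) + (-64) = -88

-88


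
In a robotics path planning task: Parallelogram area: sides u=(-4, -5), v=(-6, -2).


|u x v| = |(-4)*(-2) - (-5)*(-6)|
= |8 - 30| = 22

22


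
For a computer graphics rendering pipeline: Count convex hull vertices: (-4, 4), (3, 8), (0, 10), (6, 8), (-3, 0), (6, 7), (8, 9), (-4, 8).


Convex hull vertices (CCW): (-4, 4), (-3, 0), (6, 7), (8, 9), (0, 10), (-4, 8)
Count = 6

6


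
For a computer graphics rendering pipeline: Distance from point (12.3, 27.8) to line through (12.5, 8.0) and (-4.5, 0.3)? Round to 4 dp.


|cross product| = 338.14
|line direction| = sqrt(348.29) = 18.6625
Distance = 338.14/sqrt(348.29) = 18.1187

18.1187


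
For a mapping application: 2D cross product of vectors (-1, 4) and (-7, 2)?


u x v = u_x*v_y - u_y*v_x = (-1)*2 - 4*(-7)
= (-2) - (-28) = 26

26


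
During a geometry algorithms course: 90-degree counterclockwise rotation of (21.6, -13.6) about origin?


90° CCW: (x,y) -> (-y, x)
(21.6,-13.6) -> (13.6, 21.6)

(13.6, 21.6)


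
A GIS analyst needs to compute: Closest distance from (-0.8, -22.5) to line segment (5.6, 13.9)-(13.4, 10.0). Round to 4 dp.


Project P onto AB: t = 1 (clamped to [0,1])
Closest point on segment: (13.4, 10)
Distance: 35.4667

35.4667


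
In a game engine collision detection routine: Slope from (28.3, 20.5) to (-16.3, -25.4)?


slope = (y2-y1)/(x2-x1) = ((-25.4)-20.5)/((-16.3)-28.3) = (-45.9)/(-44.6) = 1.0291

1.0291


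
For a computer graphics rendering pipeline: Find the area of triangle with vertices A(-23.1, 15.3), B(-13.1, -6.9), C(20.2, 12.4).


Area = |x_A(y_B-y_C) + x_B(y_C-y_A) + x_C(y_A-y_B)|/2
= |445.83 + 37.99 + 448.44|/2
= 932.26/2 = 466.13

466.13


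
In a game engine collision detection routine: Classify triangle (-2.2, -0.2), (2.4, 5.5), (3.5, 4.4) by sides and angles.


Side lengths squared: AB^2=53.65, BC^2=2.42, CA^2=53.65
Sorted: [2.42, 53.65, 53.65]
By sides: Isosceles, By angles: Acute

Isosceles, Acute


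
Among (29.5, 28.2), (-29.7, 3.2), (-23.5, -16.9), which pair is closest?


d(P0,P1) = 64.2623, d(P0,P2) = 69.5917, d(P1,P2) = 21.0345
Closest: P1 and P2

Closest pair: (-29.7, 3.2) and (-23.5, -16.9), distance = 21.0345


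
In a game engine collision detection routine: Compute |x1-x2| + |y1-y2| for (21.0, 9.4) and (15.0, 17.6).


|21-15| + |9.4-17.6| = 6 + 8.2 = 14.2

14.2


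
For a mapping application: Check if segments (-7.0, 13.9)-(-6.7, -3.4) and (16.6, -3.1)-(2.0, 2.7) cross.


Cross products: d1=-111.32, d2=139.52, d3=403.18, d4=152.34
d1*d2 < 0 and d3*d4 < 0? no

No, they don't intersect


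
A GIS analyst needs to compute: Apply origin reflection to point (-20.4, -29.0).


Reflection over origin: (x,y) -> (-x,-y)
(-20.4, -29) -> (20.4, 29)

(20.4, 29)


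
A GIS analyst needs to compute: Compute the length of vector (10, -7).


|u| = sqrt(10^2 + (-7)^2) = sqrt(149) = 12.2066

12.2066


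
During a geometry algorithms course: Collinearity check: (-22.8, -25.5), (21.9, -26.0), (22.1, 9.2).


Cross product: (21.9-(-22.8))*(9.2-(-25.5)) - ((-26)-(-25.5))*(22.1-(-22.8))
= 1573.54

No, not collinear


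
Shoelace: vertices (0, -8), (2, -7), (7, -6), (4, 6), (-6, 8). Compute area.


Shoelace sum: (0*(-7) - 2*(-8)) + (2*(-6) - 7*(-7)) + (7*6 - 4*(-6)) + (4*8 - (-6)*6) + ((-6)*(-8) - 0*8)
= 235
Area = |235|/2 = 117.5

117.5


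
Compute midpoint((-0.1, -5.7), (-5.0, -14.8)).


M = (((-0.1)+(-5))/2, ((-5.7)+(-14.8))/2)
= (-2.55, -10.25)

(-2.55, -10.25)


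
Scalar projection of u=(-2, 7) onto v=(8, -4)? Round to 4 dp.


u.v = -44, |v| = sqrt(80) = 8.9443
Scalar projection = u.v / |v| = -44 / sqrt(80) = -4.9193

-4.9193


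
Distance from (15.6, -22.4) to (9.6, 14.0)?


dx=-6, dy=36.4
d^2 = (-6)^2 + 36.4^2 = 1360.96
d = sqrt(1360.96) = 36.8912

36.8912


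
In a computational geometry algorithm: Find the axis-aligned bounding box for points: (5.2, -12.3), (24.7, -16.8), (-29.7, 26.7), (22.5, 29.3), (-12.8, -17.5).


x range: [-29.7, 24.7]
y range: [-17.5, 29.3]
Bounding box: (-29.7,-17.5) to (24.7,29.3)

(-29.7,-17.5) to (24.7,29.3)


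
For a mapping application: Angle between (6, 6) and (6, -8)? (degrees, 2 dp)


u.v = -12, |u| = sqrt(72) = 8.4853, |v| = sqrt(100) = 10
cos(theta) = u.v/(|u||v|) = -12/sqrt(7200) = -0.141421
theta = acos(-0.141421) = 98.13 degrees

98.13 degrees


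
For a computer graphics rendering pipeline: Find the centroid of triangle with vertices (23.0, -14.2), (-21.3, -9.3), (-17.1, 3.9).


Centroid = ((x_A+x_B+x_C)/3, (y_A+y_B+y_C)/3)
= ((23+(-21.3)+(-17.1))/3, ((-14.2)+(-9.3)+3.9)/3)
= (-5.1333, -6.5333)

(-5.1333, -6.5333)


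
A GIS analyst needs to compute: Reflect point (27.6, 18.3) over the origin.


Reflection over origin: (x,y) -> (-x,-y)
(27.6, 18.3) -> (-27.6, -18.3)

(-27.6, -18.3)


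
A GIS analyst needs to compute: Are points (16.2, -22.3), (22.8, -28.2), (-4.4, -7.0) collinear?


Cross product: (22.8-16.2)*((-7)-(-22.3)) - ((-28.2)-(-22.3))*((-4.4)-16.2)
= -20.56

No, not collinear


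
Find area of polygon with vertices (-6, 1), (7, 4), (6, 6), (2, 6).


Shoelace sum: ((-6)*4 - 7*1) + (7*6 - 6*4) + (6*6 - 2*6) + (2*1 - (-6)*6)
= 49
Area = |49|/2 = 24.5

24.5


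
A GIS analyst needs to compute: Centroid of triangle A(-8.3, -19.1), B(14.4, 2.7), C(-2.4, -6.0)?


Centroid = ((x_A+x_B+x_C)/3, (y_A+y_B+y_C)/3)
= (((-8.3)+14.4+(-2.4))/3, ((-19.1)+2.7+(-6))/3)
= (1.2333, -7.4667)

(1.2333, -7.4667)


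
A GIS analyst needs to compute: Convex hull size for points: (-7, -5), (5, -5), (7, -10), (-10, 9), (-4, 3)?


Convex hull vertices (CCW): (-10, 9), (-7, -5), (7, -10), (5, -5)
Count = 4

4


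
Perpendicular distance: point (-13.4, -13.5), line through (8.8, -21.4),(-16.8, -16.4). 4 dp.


|cross product| = 91.24
|line direction| = sqrt(680.36) = 26.0837
Distance = 91.24/sqrt(680.36) = 3.498

3.498


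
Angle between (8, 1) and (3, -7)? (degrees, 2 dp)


u.v = 17, |u| = sqrt(65) = 8.0623, |v| = sqrt(58) = 7.6158
cos(theta) = u.v/(|u||v|) = 17/sqrt(3770) = 0.276871
theta = acos(0.276871) = 73.93 degrees

73.93 degrees


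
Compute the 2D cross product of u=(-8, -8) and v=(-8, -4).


u x v = u_x*v_y - u_y*v_x = (-8)*(-4) - (-8)*(-8)
= 32 - 64 = -32

-32


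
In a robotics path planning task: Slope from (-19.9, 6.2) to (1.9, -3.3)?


slope = (y2-y1)/(x2-x1) = ((-3.3)-6.2)/(1.9-(-19.9)) = (-9.5)/21.8 = -0.4358

-0.4358


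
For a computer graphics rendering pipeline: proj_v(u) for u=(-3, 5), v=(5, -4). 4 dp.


u.v = -35, |v| = sqrt(41) = 6.4031
Scalar projection = u.v / |v| = -35 / sqrt(41) = -5.4661

-5.4661


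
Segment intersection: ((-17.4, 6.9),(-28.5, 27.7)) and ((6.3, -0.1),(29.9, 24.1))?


Cross products: d1=738.74, d2=1498.24, d3=-415.26, d4=-1174.76
d1*d2 < 0 and d3*d4 < 0? no

No, they don't intersect


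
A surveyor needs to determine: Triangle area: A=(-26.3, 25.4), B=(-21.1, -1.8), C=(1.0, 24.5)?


Area = |x_A(y_B-y_C) + x_B(y_C-y_A) + x_C(y_A-y_B)|/2
= |691.69 + 18.99 + 27.2|/2
= 737.88/2 = 368.94

368.94


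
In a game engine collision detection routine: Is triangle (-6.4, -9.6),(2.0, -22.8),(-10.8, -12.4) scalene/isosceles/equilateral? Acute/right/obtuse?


Side lengths squared: AB^2=244.8, BC^2=272, CA^2=27.2
Sorted: [27.2, 244.8, 272]
By sides: Scalene, By angles: Right

Scalene, Right


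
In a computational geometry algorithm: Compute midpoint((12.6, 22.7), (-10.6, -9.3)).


M = ((12.6+(-10.6))/2, (22.7+(-9.3))/2)
= (1, 6.7)

(1, 6.7)


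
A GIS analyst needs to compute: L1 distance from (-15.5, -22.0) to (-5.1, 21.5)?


|(-15.5)-(-5.1)| + |(-22)-21.5| = 10.4 + 43.5 = 53.9

53.9


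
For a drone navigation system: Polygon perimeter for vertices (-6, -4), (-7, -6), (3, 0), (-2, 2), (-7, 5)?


Sides: (-6, -4)->(-7, -6): sqrt(5) = 2.236068, (-7, -6)->(3, 0): sqrt(136) = 11.661904, (3, 0)->(-2, 2): sqrt(29) = 5.385165, (-2, 2)->(-7, 5): sqrt(34) = 5.830952, (-7, 5)->(-6, -4): sqrt(82) = 9.055385
Sum = 34.169474
Perimeter = 34.1695

34.1695


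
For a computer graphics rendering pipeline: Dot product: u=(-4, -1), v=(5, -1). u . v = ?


u . v = u_x*v_x + u_y*v_y = (-4)*5 + (-1)*(-1)
= (-20) + 1 = -19

-19


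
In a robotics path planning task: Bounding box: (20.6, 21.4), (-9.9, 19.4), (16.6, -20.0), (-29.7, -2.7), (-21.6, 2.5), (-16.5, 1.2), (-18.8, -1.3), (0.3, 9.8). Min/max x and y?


x range: [-29.7, 20.6]
y range: [-20, 21.4]
Bounding box: (-29.7,-20) to (20.6,21.4)

(-29.7,-20) to (20.6,21.4)


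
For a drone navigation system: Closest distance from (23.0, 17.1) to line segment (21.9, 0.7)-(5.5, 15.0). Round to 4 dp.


Project P onto AB: t = 0.4572 (clamped to [0,1])
Closest point on segment: (14.4013, 7.2385)
Distance: 13.0838

13.0838


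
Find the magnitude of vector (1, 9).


|u| = sqrt(1^2 + 9^2) = sqrt(82) = 9.0554

9.0554


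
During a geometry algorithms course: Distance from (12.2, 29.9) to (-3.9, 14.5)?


dx=-16.1, dy=-15.4
d^2 = (-16.1)^2 + (-15.4)^2 = 496.37
d = sqrt(496.37) = 22.2794

22.2794


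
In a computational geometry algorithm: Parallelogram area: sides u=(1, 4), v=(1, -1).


|u x v| = |1*(-1) - 4*1|
= |(-1) - 4| = 5

5


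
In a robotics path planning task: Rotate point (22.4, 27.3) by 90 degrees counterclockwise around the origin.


90° CCW: (x,y) -> (-y, x)
(22.4,27.3) -> (-27.3, 22.4)

(-27.3, 22.4)


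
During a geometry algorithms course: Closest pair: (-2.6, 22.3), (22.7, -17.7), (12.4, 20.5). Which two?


d(P0,P1) = 47.3296, d(P0,P2) = 15.1076, d(P1,P2) = 39.5643
Closest: P0 and P2

Closest pair: (-2.6, 22.3) and (12.4, 20.5), distance = 15.1076


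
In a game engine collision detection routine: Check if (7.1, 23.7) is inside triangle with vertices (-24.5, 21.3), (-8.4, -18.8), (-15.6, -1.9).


Cross products: AB x AP = 1305.8, BC x BP = -567.95, CA x CP = -754.48
All same sign? no

No, outside


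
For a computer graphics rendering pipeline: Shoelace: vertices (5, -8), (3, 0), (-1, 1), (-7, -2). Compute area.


Shoelace sum: (5*0 - 3*(-8)) + (3*1 - (-1)*0) + ((-1)*(-2) - (-7)*1) + ((-7)*(-8) - 5*(-2))
= 102
Area = |102|/2 = 51

51


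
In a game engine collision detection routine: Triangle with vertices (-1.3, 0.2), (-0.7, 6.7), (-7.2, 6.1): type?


Side lengths squared: AB^2=42.61, BC^2=42.61, CA^2=69.62
Sorted: [42.61, 42.61, 69.62]
By sides: Isosceles, By angles: Acute

Isosceles, Acute


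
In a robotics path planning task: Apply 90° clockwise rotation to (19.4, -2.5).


90° CW: (x,y) -> (y, -x)
(19.4,-2.5) -> (-2.5, -19.4)

(-2.5, -19.4)


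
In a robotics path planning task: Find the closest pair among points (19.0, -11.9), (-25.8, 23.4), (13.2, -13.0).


d(P0,P1) = 57.0362, d(P0,P2) = 5.9034, d(P1,P2) = 53.3475
Closest: P0 and P2

Closest pair: (19.0, -11.9) and (13.2, -13.0), distance = 5.9034


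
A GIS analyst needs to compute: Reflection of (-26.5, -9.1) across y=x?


Reflection over y=x: (x,y) -> (y,x)
(-26.5, -9.1) -> (-9.1, -26.5)

(-9.1, -26.5)


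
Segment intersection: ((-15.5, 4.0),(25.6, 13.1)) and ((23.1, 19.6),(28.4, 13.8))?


Cross products: d1=-306.56, d2=-19.95, d3=289.9, d4=3.29
d1*d2 < 0 and d3*d4 < 0? no

No, they don't intersect


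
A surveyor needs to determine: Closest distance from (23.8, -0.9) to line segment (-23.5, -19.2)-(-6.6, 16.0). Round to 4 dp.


Project P onto AB: t = 0.9468 (clamped to [0,1])
Closest point on segment: (-7.4992, 14.1272)
Distance: 34.7196

34.7196


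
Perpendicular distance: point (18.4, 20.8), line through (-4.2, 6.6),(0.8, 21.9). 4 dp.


|cross product| = 274.78
|line direction| = sqrt(259.09) = 16.0963
Distance = 274.78/sqrt(259.09) = 17.071

17.071


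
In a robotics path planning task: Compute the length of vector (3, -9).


|u| = sqrt(3^2 + (-9)^2) = sqrt(90) = 9.4868

9.4868


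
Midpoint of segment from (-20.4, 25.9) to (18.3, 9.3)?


M = (((-20.4)+18.3)/2, (25.9+9.3)/2)
= (-1.05, 17.6)

(-1.05, 17.6)


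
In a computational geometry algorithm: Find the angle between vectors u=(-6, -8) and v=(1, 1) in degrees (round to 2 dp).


u.v = -14, |u| = sqrt(100) = 10, |v| = sqrt(2) = 1.4142
cos(theta) = u.v/(|u||v|) = -14/sqrt(200) = -0.989949
theta = acos(-0.989949) = 171.87 degrees

171.87 degrees


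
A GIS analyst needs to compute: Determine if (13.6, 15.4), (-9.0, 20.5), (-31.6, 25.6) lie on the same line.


Cross product: ((-9)-13.6)*(25.6-15.4) - (20.5-15.4)*((-31.6)-13.6)
= 0

Yes, collinear


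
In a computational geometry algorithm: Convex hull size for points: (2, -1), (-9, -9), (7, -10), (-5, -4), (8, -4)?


Convex hull vertices (CCW): (-9, -9), (7, -10), (8, -4), (2, -1), (-5, -4)
Count = 5

5


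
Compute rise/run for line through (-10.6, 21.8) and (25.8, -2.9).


slope = (y2-y1)/(x2-x1) = ((-2.9)-21.8)/(25.8-(-10.6)) = (-24.7)/36.4 = -0.6786

-0.6786


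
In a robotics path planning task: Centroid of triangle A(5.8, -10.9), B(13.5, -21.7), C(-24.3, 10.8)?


Centroid = ((x_A+x_B+x_C)/3, (y_A+y_B+y_C)/3)
= ((5.8+13.5+(-24.3))/3, ((-10.9)+(-21.7)+10.8)/3)
= (-1.6667, -7.2667)

(-1.6667, -7.2667)


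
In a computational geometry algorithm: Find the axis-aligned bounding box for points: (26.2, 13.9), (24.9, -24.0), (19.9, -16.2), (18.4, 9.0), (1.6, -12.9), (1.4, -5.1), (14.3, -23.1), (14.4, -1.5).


x range: [1.4, 26.2]
y range: [-24, 13.9]
Bounding box: (1.4,-24) to (26.2,13.9)

(1.4,-24) to (26.2,13.9)


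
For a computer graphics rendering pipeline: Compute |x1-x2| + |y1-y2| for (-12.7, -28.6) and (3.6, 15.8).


|(-12.7)-3.6| + |(-28.6)-15.8| = 16.3 + 44.4 = 60.7

60.7


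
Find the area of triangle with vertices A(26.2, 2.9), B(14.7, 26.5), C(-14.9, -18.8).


Area = |x_A(y_B-y_C) + x_B(y_C-y_A) + x_C(y_A-y_B)|/2
= |1186.86 + (-318.99) + 351.64|/2
= 1219.51/2 = 609.755

609.755


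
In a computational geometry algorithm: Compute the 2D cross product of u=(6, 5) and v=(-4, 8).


u x v = u_x*v_y - u_y*v_x = 6*8 - 5*(-4)
= 48 - (-20) = 68

68


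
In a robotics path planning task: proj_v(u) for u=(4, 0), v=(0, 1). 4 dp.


u.v = 0, |v| = sqrt(1) = 1
Scalar projection = u.v / |v| = 0 / sqrt(1) = 0

0


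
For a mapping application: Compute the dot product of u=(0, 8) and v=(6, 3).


u . v = u_x*v_x + u_y*v_y = 0*6 + 8*3
= 0 + 24 = 24

24


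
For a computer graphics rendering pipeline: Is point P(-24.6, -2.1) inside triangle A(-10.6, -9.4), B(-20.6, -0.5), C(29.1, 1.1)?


Cross products: AB x AP = 51.6, BC x BP = -73.12, CA x CP = -436.81
All same sign? no

No, outside


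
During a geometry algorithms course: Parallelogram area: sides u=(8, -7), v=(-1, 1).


|u x v| = |8*1 - (-7)*(-1)|
= |8 - 7| = 1

1


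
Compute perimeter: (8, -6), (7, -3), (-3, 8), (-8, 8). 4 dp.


Sides: (8, -6)->(7, -3): sqrt(10) = 3.162278, (7, -3)->(-3, 8): sqrt(221) = 14.866069, (-3, 8)->(-8, 8): sqrt(25) = 5, (-8, 8)->(8, -6): sqrt(452) = 21.260292
Sum = 44.288639
Perimeter = 44.2886

44.2886


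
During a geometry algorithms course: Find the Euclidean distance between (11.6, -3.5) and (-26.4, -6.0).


dx=-38, dy=-2.5
d^2 = (-38)^2 + (-2.5)^2 = 1450.25
d = sqrt(1450.25) = 38.0821

38.0821


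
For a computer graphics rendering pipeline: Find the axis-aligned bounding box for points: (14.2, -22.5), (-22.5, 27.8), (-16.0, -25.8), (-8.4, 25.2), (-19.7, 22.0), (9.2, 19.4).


x range: [-22.5, 14.2]
y range: [-25.8, 27.8]
Bounding box: (-22.5,-25.8) to (14.2,27.8)

(-22.5,-25.8) to (14.2,27.8)


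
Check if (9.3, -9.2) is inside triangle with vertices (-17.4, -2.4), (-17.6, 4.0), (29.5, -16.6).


Cross products: AB x AP = -169.52, BC x BP = -67.58, CA x CP = -60.22
All same sign? yes

Yes, inside


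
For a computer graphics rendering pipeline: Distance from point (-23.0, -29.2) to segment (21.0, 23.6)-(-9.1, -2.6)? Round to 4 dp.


Project P onto AB: t = 1 (clamped to [0,1])
Closest point on segment: (-9.1, -2.6)
Distance: 30.0128

30.0128


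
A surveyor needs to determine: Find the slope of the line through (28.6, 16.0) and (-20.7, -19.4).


slope = (y2-y1)/(x2-x1) = ((-19.4)-16)/((-20.7)-28.6) = (-35.4)/(-49.3) = 0.7181

0.7181


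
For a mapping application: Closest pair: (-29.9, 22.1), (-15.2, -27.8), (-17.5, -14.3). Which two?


d(P0,P1) = 52.0202, d(P0,P2) = 38.4541, d(P1,P2) = 13.6945
Closest: P1 and P2

Closest pair: (-15.2, -27.8) and (-17.5, -14.3), distance = 13.6945


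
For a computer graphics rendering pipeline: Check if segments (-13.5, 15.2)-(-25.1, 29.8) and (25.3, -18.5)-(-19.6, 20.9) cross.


Cross products: d1=15.59, d2=-182.91, d3=-175.56, d4=22.94
d1*d2 < 0 and d3*d4 < 0? yes

Yes, they intersect


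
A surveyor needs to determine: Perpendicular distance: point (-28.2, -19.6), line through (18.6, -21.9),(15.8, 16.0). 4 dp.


|cross product| = 1767.28
|line direction| = sqrt(1444.25) = 38.0033
Distance = 1767.28/sqrt(1444.25) = 46.5033

46.5033


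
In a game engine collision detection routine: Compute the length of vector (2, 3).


|u| = sqrt(2^2 + 3^2) = sqrt(13) = 3.6056

3.6056


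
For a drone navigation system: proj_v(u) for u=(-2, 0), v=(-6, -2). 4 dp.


u.v = 12, |v| = sqrt(40) = 6.3246
Scalar projection = u.v / |v| = 12 / sqrt(40) = 1.8974

1.8974


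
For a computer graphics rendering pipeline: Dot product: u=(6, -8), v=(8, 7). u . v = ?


u . v = u_x*v_x + u_y*v_y = 6*8 + (-8)*7
= 48 + (-56) = -8

-8


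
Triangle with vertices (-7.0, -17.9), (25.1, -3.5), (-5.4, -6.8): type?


Side lengths squared: AB^2=1237.77, BC^2=941.14, CA^2=125.77
Sorted: [125.77, 941.14, 1237.77]
By sides: Scalene, By angles: Obtuse

Scalene, Obtuse


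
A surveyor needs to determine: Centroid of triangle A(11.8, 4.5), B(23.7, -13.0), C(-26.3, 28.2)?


Centroid = ((x_A+x_B+x_C)/3, (y_A+y_B+y_C)/3)
= ((11.8+23.7+(-26.3))/3, (4.5+(-13)+28.2)/3)
= (3.0667, 6.5667)

(3.0667, 6.5667)


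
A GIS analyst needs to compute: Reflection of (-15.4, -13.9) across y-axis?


Reflection over y-axis: (x,y) -> (-x,y)
(-15.4, -13.9) -> (15.4, -13.9)

(15.4, -13.9)


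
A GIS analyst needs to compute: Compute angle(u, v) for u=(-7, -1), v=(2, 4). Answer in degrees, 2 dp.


u.v = -18, |u| = sqrt(50) = 7.0711, |v| = sqrt(20) = 4.4721
cos(theta) = u.v/(|u||v|) = -18/sqrt(1000) = -0.56921
theta = acos(-0.56921) = 124.7 degrees

124.7 degrees


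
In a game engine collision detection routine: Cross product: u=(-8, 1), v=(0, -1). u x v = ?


u x v = u_x*v_y - u_y*v_x = (-8)*(-1) - 1*0
= 8 - 0 = 8

8


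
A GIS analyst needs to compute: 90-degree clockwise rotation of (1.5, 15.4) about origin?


90° CW: (x,y) -> (y, -x)
(1.5,15.4) -> (15.4, -1.5)

(15.4, -1.5)


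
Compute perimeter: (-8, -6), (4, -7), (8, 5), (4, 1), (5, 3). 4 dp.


Sides: (-8, -6)->(4, -7): sqrt(145) = 12.041595, (4, -7)->(8, 5): sqrt(160) = 12.649111, (8, 5)->(4, 1): sqrt(32) = 5.656854, (4, 1)->(5, 3): sqrt(5) = 2.236068, (5, 3)->(-8, -6): sqrt(250) = 15.811388
Sum = 48.395016
Perimeter = 48.395

48.395


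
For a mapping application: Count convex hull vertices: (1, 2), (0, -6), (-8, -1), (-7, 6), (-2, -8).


Convex hull vertices (CCW): (-8, -1), (-2, -8), (0, -6), (1, 2), (-7, 6)
Count = 5

5


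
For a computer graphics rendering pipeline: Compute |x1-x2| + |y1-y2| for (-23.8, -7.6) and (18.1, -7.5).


|(-23.8)-18.1| + |(-7.6)-(-7.5)| = 41.9 + 0.1 = 42

42


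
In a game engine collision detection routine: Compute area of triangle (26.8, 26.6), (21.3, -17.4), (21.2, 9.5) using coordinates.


Area = |x_A(y_B-y_C) + x_B(y_C-y_A) + x_C(y_A-y_B)|/2
= |(-720.92) + (-364.23) + 932.8|/2
= 152.35/2 = 76.175

76.175


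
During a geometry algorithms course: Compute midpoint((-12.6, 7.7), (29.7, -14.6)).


M = (((-12.6)+29.7)/2, (7.7+(-14.6))/2)
= (8.55, -3.45)

(8.55, -3.45)


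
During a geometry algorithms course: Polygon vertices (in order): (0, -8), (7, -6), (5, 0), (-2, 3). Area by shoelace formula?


Shoelace sum: (0*(-6) - 7*(-8)) + (7*0 - 5*(-6)) + (5*3 - (-2)*0) + ((-2)*(-8) - 0*3)
= 117
Area = |117|/2 = 58.5

58.5


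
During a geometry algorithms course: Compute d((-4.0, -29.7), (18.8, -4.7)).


dx=22.8, dy=25
d^2 = 22.8^2 + 25^2 = 1144.84
d = sqrt(1144.84) = 33.8355

33.8355


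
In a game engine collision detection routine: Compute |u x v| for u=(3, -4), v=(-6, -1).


|u x v| = |3*(-1) - (-4)*(-6)|
= |(-3) - 24| = 27

27


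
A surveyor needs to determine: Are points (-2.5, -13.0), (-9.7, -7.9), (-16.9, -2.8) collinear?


Cross product: ((-9.7)-(-2.5))*((-2.8)-(-13)) - ((-7.9)-(-13))*((-16.9)-(-2.5))
= 0

Yes, collinear


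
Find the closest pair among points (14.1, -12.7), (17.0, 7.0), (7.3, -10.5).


d(P0,P1) = 19.9123, d(P0,P2) = 7.147, d(P1,P2) = 20.0085
Closest: P0 and P2

Closest pair: (14.1, -12.7) and (7.3, -10.5), distance = 7.147


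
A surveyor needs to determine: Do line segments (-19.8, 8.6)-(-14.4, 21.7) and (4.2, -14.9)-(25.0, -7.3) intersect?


Cross products: d1=671.2, d2=902.64, d3=-441.3, d4=-672.74
d1*d2 < 0 and d3*d4 < 0? no

No, they don't intersect


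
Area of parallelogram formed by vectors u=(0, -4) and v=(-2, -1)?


|u x v| = |0*(-1) - (-4)*(-2)|
= |0 - 8| = 8

8


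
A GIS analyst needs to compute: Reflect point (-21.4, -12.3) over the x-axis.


Reflection over x-axis: (x,y) -> (x,-y)
(-21.4, -12.3) -> (-21.4, 12.3)

(-21.4, 12.3)


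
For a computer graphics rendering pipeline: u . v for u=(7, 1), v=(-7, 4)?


u . v = u_x*v_x + u_y*v_y = 7*(-7) + 1*4
= (-49) + 4 = -45

-45


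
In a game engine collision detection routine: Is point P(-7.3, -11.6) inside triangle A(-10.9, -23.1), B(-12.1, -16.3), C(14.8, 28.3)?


Cross products: AB x AP = -38.28, BC x BP = -87.65, CA x CP = -110.51
All same sign? yes

Yes, inside


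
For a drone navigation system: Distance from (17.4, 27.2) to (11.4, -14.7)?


dx=-6, dy=-41.9
d^2 = (-6)^2 + (-41.9)^2 = 1791.61
d = sqrt(1791.61) = 42.3274

42.3274


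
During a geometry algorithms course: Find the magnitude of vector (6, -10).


|u| = sqrt(6^2 + (-10)^2) = sqrt(136) = 11.6619

11.6619


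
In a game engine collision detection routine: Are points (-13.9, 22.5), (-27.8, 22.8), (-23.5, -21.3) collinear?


Cross product: ((-27.8)-(-13.9))*((-21.3)-22.5) - (22.8-22.5)*((-23.5)-(-13.9))
= 611.7

No, not collinear


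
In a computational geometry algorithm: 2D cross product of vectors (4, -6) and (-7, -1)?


u x v = u_x*v_y - u_y*v_x = 4*(-1) - (-6)*(-7)
= (-4) - 42 = -46

-46


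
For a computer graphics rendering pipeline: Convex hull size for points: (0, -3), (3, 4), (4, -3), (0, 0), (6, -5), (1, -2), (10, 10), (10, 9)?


Convex hull vertices (CCW): (0, -3), (6, -5), (10, 9), (10, 10), (3, 4), (0, 0)
Count = 6

6


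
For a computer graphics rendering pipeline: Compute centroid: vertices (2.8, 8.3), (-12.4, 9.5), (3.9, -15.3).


Centroid = ((x_A+x_B+x_C)/3, (y_A+y_B+y_C)/3)
= ((2.8+(-12.4)+3.9)/3, (8.3+9.5+(-15.3))/3)
= (-1.9, 0.8333)

(-1.9, 0.8333)


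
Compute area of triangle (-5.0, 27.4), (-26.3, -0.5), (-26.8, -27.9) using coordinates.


Area = |x_A(y_B-y_C) + x_B(y_C-y_A) + x_C(y_A-y_B)|/2
= |(-137) + 1454.39 + (-747.72)|/2
= 569.67/2 = 284.835

284.835


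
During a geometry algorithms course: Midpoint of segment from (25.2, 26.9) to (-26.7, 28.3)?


M = ((25.2+(-26.7))/2, (26.9+28.3)/2)
= (-0.75, 27.6)

(-0.75, 27.6)


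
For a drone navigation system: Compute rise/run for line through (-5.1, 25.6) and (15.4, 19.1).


slope = (y2-y1)/(x2-x1) = (19.1-25.6)/(15.4-(-5.1)) = (-6.5)/20.5 = -0.3171

-0.3171


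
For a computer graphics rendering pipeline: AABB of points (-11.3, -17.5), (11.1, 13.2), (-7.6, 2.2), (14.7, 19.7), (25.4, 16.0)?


x range: [-11.3, 25.4]
y range: [-17.5, 19.7]
Bounding box: (-11.3,-17.5) to (25.4,19.7)

(-11.3,-17.5) to (25.4,19.7)


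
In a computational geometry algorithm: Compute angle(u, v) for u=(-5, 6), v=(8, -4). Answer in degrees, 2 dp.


u.v = -64, |u| = sqrt(61) = 7.8102, |v| = sqrt(80) = 8.9443
cos(theta) = u.v/(|u||v|) = -64/sqrt(4880) = -0.916157
theta = acos(-0.916157) = 156.37 degrees

156.37 degrees


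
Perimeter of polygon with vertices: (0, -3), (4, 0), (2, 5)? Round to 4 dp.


Sides: (0, -3)->(4, 0): sqrt(25) = 5, (4, 0)->(2, 5): sqrt(29) = 5.385165, (2, 5)->(0, -3): sqrt(68) = 8.246211
Sum = 18.631376
Perimeter = 18.6314

18.6314


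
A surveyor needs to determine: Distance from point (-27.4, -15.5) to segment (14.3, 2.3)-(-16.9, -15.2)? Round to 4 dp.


Project P onto AB: t = 1 (clamped to [0,1])
Closest point on segment: (-16.9, -15.2)
Distance: 10.5043

10.5043


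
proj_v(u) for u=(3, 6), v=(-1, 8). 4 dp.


u.v = 45, |v| = sqrt(65) = 8.0623
Scalar projection = u.v / |v| = 45 / sqrt(65) = 5.5816

5.5816


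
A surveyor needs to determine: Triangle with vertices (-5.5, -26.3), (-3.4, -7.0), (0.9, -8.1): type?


Side lengths squared: AB^2=376.9, BC^2=19.7, CA^2=372.2
Sorted: [19.7, 372.2, 376.9]
By sides: Scalene, By angles: Acute

Scalene, Acute


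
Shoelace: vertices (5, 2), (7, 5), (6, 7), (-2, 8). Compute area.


Shoelace sum: (5*5 - 7*2) + (7*7 - 6*5) + (6*8 - (-2)*7) + ((-2)*2 - 5*8)
= 48
Area = |48|/2 = 24

24


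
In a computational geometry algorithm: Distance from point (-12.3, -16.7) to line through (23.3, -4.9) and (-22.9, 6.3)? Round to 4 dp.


|cross product| = 943.88
|line direction| = sqrt(2259.88) = 47.5382
Distance = 943.88/sqrt(2259.88) = 19.8552

19.8552


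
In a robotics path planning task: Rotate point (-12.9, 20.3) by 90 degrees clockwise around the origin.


90° CW: (x,y) -> (y, -x)
(-12.9,20.3) -> (20.3, 12.9)

(20.3, 12.9)
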